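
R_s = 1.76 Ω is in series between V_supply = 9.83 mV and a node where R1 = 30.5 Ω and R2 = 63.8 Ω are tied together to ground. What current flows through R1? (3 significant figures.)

I ≈ 0.297 mA

Parallel bank: R_p = 1/(1/30.5 + 1/63.8) = 20.64 Ω.
V_A by voltage divider: V_A = 9.83 × 20.64/(1.76 + 20.64) = 9.057 mV.
Branch current I = V_A/R1 = 9.057/30.5 = 0.2970 mA.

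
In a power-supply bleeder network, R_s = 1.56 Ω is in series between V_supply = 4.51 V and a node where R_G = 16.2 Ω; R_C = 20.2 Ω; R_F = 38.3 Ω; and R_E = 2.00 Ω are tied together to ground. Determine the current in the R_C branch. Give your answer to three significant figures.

Combine the parallel branches: R_p = (1/16.2 + 1/20.2 + 1/38.3 + 1/2.00)⁻¹ = 1.569 Ω.
V_A by voltage divider: V_A = 4.51 × 1.569/(1.56 + 1.569) = 2.261 V.
Branch current I = V_A/R_C = 2.261/20.2 = 0.1120 A.

I ≈ 0.112 A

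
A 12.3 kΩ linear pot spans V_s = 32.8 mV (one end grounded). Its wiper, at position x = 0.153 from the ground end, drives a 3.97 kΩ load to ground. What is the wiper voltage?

The pot divides into 10.42 kΩ above the wiper and 1.882 kΩ below.
Lower segment in parallel with the load: 1.882 ‖ 3.97 = 1.277 kΩ.
Loaded-divider output: V_out = 32.8 × 0.1092 = 3.581 mV.

V_out ≈ 3.58 mV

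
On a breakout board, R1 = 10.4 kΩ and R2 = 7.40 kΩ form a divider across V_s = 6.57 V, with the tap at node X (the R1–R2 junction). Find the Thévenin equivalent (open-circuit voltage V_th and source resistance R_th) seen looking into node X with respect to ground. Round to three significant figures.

V_th ≈ 2.73 V, R_th ≈ 4.32 kΩ

V_th is the unloaded tap voltage: V_s · R2/(R1+R2) = 6.57 × 0.4157 = 2.731 V.
Looking into X with the source shorted: R_th = R1·R2/(R1+R2) = 10.40 × 7.40/17.80 = 4.324 kΩ.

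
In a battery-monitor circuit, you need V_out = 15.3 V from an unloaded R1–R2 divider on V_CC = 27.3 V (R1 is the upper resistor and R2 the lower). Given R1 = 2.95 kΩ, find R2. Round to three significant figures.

The divider ratio is R2/(R1+R2) = 15.3/27.3 = 0.5604.
R2 = R1 · 0.5604/(1 − 0.5604) = 3.761 kΩ.

R2 ≈ 3.76 kΩ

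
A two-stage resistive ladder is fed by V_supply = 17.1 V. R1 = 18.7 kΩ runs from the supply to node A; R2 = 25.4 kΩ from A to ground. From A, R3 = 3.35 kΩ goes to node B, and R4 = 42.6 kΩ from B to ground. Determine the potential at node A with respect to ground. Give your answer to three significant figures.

Node A sees R2 in parallel with the series input of stage 2, R3 + R4 = 45.95 kΩ.
R2 ‖ (R3+R4) = 16.36 kΩ.
V_A = 17.1 × 16.36/(18.7 + 16.36) = 7.979 V.

V_A ≈ 7.98 V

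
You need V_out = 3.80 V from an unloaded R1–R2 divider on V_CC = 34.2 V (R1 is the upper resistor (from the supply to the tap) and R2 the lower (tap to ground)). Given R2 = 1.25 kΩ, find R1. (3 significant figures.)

V_out/V_CC = R2/(R1+R2) = 0.1111.
R1 = R2·(1/k − 1) = 1.25 × 8.000 = 10.00 kΩ.

R1 ≈ 10.0 kΩ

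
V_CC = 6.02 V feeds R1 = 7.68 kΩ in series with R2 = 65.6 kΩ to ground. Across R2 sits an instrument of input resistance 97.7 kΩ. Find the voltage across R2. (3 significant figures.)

V_out ≈ 5.03 V

R2 ‖ R_L = (65.6 × 97.7)/(65.6 + 97.7) = 39.25 kΩ.
Now apply the divider: V_out = 6.02 × 0.8363 = 5.035 V.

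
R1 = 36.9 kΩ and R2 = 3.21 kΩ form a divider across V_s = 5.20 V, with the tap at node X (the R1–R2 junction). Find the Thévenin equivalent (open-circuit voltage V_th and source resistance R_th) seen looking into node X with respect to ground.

V_th ≈ 0.416 V, R_th ≈ 2.95 kΩ

V_th is the unloaded tap voltage: V_s · R2/(R1+R2) = 5.20 × 0.08003 = 0.4162 V.
Zeroing V_s shorts the top of R1 to ground, so R_th = R1 ‖ R2 = 2.953 kΩ.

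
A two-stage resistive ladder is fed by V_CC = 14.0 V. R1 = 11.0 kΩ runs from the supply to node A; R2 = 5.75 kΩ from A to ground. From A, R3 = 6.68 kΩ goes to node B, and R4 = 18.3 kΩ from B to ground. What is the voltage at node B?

Looking into the second stage from A: R3 + R4 = 24.98 kΩ appears in parallel with R2.
Effective lower resistance at A: R2 ‖ 24.98 = 4.674 kΩ.
So V_A = 14.0 × 0.2982 = 4.175 V.
Stage 2 is unloaded, so V_B = V_A · R4/(R3+R4) = 4.175 × 18.3/24.98 = 3.058 V.

V_B ≈ 3.06 V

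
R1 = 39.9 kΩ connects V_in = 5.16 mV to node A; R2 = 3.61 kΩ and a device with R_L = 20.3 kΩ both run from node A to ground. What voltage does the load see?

The load sits in parallel with R2, giving an effective lower resistance R2' = R2·R_L/(R2+R_L) = 3.065 kΩ.
Then V_out = V_in · R2'/(R1 + R2') = 5.16 × 3.065/42.96 = 0.3681 mV.

V_out ≈ 0.368 mV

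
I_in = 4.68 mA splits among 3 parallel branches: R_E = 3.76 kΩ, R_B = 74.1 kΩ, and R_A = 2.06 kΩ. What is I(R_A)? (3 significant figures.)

ΣG = 1/3.76 + 1/74.1 + 1/2.06 = 0.7649.
R_A takes the fraction G_k/ΣG = 0.4854/0.7649 = 0.6346, so I = 4.68 × 0.6346 = 2.970 mA.

I ≈ 2.97 mA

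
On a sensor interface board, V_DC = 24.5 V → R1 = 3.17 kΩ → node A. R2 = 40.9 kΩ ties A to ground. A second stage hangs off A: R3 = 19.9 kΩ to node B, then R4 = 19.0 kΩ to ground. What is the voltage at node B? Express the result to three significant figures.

V_B ≈ 10.3 V

Looking into the second stage from A: R3 + R4 = 38.90 kΩ appears in parallel with R2.
R2 ‖ (R3+R4) = 19.94 kΩ.
So V_A = 24.5 × 0.8628 = 21.14 V.
V_B = V_A × 0.4884 = 10.32 V.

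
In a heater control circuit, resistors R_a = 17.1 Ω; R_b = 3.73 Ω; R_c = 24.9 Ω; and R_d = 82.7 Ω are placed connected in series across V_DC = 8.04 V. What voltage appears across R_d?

V ≈ 5.18 V

Series total: ΣR = 17.1 + 3.73 + 24.9 + 82.7 = 128.4 Ω.
By the voltage-divider rule, V = 8.04 × 82.70/128.4 = 5.177 V.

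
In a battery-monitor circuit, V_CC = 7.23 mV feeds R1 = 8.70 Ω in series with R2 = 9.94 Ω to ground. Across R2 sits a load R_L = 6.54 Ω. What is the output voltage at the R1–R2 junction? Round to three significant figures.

R2 ‖ R_L = (9.94 × 6.54)/(9.94 + 6.54) = 3.945 Ω.
Now apply the divider: V_out = 7.23 × 0.3120 = 2.255 mV.

V_out ≈ 2.26 mV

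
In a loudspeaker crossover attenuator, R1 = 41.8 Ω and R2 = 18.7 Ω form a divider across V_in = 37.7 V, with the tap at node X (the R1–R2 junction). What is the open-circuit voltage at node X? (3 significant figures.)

V_th ≈ 11.7 V

V_th is the unloaded tap voltage: V_in · R2/(R1+R2) = 37.7 × 0.3091 = 11.65 V.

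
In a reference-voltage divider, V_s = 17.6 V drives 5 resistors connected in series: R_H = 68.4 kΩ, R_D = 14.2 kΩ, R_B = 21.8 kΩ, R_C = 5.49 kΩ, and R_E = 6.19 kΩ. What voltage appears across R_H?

V ≈ 10.4 V

Series total: ΣR = 68.4 + 14.2 + 21.8 + 5.49 + 6.19 = 116.1 kΩ.
V = V_s · R/ΣR = 17.6 × 0.5892 = 10.37 V.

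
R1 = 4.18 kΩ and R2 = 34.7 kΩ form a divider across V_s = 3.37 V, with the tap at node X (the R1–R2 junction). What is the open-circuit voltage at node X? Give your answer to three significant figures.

With X open, the divider is unloaded: V_th = 3.37 × 34.7/38.88 = 3.008 V.

V_th ≈ 3.01 V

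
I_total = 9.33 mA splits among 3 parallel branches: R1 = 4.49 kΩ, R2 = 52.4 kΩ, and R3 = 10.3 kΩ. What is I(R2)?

I ≈ 0.525 mA

ΣG = 1/4.49 + 1/52.4 + 1/10.3 = 0.3389.
Current divider: I(R2) = I_total · G_k/ΣG = 9.33 × (0.01908/0.3389) = 9.33 × 0.05631 = 0.5254 mA.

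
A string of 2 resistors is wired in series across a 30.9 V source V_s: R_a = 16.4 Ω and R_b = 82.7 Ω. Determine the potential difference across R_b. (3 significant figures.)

Total series resistance ΣR = 16.4 + 82.7 = 99.10 Ω.
V = V_s · R/ΣR = 30.9 × 0.8345 = 25.79 V.

V ≈ 25.8 V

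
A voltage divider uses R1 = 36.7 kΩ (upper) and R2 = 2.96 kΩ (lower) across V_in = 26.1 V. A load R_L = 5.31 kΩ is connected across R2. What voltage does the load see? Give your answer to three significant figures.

V_out ≈ 1.29 V

The load sits in parallel with R2, giving an effective lower resistance R2' = R2·R_L/(R2+R_L) = 1.901 kΩ.
Then V_out = V_in · R2'/(R1 + R2') = 26.1 × 1.901/38.60 = 1.285 V.
(Unloaded it would be 1.95 V; the load pulls it down.)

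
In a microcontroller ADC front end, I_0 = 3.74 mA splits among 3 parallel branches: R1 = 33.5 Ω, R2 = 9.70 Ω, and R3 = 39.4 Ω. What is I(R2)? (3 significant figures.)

I ≈ 2.44 mA

ΣG = 1/33.5 + 1/9.70 + 1/39.4 = 0.1583.
By the current-divider rule, I = I_0 · G_k/ΣG = 3.74 × 0.6511 = 2.435 mA.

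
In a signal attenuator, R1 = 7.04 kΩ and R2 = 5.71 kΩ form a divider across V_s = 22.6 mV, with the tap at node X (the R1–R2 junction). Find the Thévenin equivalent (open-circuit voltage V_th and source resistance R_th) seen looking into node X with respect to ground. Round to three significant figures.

V_th is the unloaded tap voltage: V_s · R2/(R1+R2) = 22.6 × 0.4478 = 10.12 mV.
With V_s suppressed (replaced by a short), R_th = R1 ‖ R2 = (7.040 × 5.71)/(7.040 + 5.71) = 3.153 kΩ.

V_th ≈ 10.1 mV, R_th ≈ 3.15 kΩ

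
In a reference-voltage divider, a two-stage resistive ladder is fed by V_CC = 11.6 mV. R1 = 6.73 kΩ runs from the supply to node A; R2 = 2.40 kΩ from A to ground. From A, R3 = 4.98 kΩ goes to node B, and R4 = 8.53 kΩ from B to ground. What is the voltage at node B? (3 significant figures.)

V_B ≈ 1.70 mV

The second stage (R3 + R4 = 13.51 kΩ) loads node A in parallel with R2.
R2 ‖ (R3+R4) = 2.038 kΩ.
So V_A = 11.6 × 0.2324 = 2.696 mV.
V_B = V_A × 0.6314 = 1.702 mV.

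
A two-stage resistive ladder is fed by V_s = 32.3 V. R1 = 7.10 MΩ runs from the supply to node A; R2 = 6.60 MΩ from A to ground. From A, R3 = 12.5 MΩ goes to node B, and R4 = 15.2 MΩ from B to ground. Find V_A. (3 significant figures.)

The second stage (R3 + R4 = 27.70 MΩ) loads node A in parallel with R2.
Effective lower resistance at A: R2 ‖ 27.70 = 5.330 MΩ.
So V_A = 32.3 × 0.4288 = 13.85 V.

V_A ≈ 13.9 V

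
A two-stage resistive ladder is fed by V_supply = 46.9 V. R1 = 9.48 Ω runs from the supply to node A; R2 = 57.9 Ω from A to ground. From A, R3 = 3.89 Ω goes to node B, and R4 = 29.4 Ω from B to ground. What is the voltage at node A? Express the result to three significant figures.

Node A sees R2 in parallel with the series input of stage 2, R3 + R4 = 33.29 Ω.
R2 ‖ (R3+R4) = 21.14 Ω.
So V_A = 46.9 × 0.6904 = 32.38 V.

V_A ≈ 32.4 V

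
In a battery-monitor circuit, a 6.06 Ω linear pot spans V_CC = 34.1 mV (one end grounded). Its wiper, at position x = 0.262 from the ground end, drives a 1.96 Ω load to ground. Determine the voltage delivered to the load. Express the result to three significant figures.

V_out ≈ 5.59 mV

Lower segment x·R_p = 1.588 Ω; upper segment (1−x)·R_p = 4.472 Ω.
(x·R_p) ‖ R_L = 0.8772 Ω.
V_out = 34.1 × 0.8772/(4.472 + 0.8772) = 5.591 mV.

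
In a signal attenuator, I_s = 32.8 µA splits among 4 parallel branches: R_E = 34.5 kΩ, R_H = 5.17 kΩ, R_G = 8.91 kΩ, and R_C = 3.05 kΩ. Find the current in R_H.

I ≈ 9.58 µA

ΣG = 1/34.5 + 1/5.17 + 1/8.91 + 1/3.05 = 0.6625.
R_H takes the fraction G_k/ΣG = 0.1934/0.6625 = 0.2920, so I = 32.8 × 0.2920 = 9.576 µA.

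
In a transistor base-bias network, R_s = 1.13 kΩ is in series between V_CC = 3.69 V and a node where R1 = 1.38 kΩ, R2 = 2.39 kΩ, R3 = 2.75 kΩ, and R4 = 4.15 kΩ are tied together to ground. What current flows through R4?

Combine the parallel branches: R_p = (1/1.38 + 1/2.39 + 1/2.75 + 1/4.15)⁻¹ = 0.5722 kΩ.
V_A by voltage divider: V_A = 3.69 × 0.5722/(1.13 + 0.5722) = 1.240 V.
I(R4) = V_A / R4 = 1.240/4.15 = 0.2989 mA.

I ≈ 0.299 mA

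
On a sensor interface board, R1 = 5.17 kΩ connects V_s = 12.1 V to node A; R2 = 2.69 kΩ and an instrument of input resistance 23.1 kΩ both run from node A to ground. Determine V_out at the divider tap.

V_out ≈ 3.85 V

R2 ‖ R_L = (2.69 × 23.1)/(2.69 + 23.1) = 2.409 kΩ.
Voltage divider with the loaded lower leg: V_out = 12.1 × 2.409/(5.17 + 2.409) = 12.1 × 0.3179 = 3.846 V.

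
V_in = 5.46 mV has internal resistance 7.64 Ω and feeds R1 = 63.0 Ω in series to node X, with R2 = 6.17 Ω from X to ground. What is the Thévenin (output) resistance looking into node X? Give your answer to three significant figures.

R1' = 7.64 + 63.0 = 70.64 Ω (source resistance + R1).
Zeroing V_in shorts the top of R1' to ground, so R_th = R1' ‖ R2 = 5.674 Ω.

R_th ≈ 5.67 Ω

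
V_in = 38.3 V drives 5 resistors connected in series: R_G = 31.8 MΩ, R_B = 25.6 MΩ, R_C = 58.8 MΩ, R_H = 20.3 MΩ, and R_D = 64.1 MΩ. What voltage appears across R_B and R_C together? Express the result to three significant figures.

ΣR = 31.8 + 25.6 + 58.8 + 20.3 + 64.1 = 200.6 MΩ.
R_{R_B..R_C} = 25.6 + 58.8 = 84.40 MΩ.
V = V_in · R/ΣR = 38.3 × 0.4207 = 16.11 V.

V ≈ 16.1 V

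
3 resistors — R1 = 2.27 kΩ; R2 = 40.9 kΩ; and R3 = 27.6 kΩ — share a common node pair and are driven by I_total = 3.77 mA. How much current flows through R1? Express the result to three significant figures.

I ≈ 3.31 mA

Conductances: ΣG = 1/2.27 + 1/40.9 + 1/27.6 = 0.5012 (1/kΩ).
Current divider: I(R1) = I_total · G_k/ΣG = 3.77 × (0.4405/0.5012) = 3.77 × 0.8789 = 3.314 mA.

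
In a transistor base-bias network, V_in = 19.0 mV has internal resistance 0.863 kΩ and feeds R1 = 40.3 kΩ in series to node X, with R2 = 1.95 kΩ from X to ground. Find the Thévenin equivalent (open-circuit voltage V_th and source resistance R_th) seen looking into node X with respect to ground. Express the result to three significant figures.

R1' = 0.863 + 40.3 = 41.16 kΩ (source resistance + R1).
V_th is the unloaded tap voltage: V_in · R2/(R1'+R2) = 19.0 × 0.04523 = 0.8594 mV.
Zeroing V_in shorts the top of R1' to ground, so R_th = R1' ‖ R2 = 1.862 kΩ.

V_th ≈ 0.859 mV, R_th ≈ 1.86 kΩ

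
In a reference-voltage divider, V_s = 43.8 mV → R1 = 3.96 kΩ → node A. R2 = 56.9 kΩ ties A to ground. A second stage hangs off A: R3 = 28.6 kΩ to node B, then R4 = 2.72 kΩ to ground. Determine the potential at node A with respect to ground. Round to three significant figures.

The second stage (R3 + R4 = 31.32 kΩ) loads node A in parallel with R2.
Effective lower resistance at A: R2 ‖ 31.32 = 20.20 kΩ.
First divider: V_A = V_s · 20.20/(3.96 + 20.20) = 36.62 mV.

V_A ≈ 36.6 mV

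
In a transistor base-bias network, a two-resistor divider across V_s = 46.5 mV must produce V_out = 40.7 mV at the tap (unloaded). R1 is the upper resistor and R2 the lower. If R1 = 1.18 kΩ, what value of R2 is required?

R2 ≈ 8.28 kΩ

The divider ratio is R2/(R1+R2) = 40.7/46.5 = 0.8753.
Rearranging, R2 = R1·k/(1−k) = 1.18 × 7.017 = 8.280 kΩ.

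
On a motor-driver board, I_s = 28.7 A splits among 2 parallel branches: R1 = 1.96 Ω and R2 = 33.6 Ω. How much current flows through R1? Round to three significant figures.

For two parallel branches, I_k = I_s · (other R)/(sum of R).
So I = 28.7 × 33.6/35.56 = 27.12 A.

I ≈ 27.1 A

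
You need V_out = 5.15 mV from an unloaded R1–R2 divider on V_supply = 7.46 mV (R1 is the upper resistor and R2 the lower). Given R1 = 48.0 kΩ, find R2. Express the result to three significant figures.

R2 ≈ 107 kΩ

The divider ratio is R2/(R1+R2) = 5.15/7.46 = 0.6903.
Rearranging, R2 = R1·k/(1−k) = 48.0 × 2.229 = 107.0 kΩ.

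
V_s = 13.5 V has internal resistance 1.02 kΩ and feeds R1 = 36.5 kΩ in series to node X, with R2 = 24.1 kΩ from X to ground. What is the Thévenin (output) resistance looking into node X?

R1' = 1.02 + 36.5 = 37.52 kΩ (source resistance + R1).
With V_s suppressed (replaced by a short), R_th = R1' ‖ R2 = (37.52 × 24.1)/(37.52 + 24.1) = 14.67 kΩ.

R_th ≈ 14.7 kΩ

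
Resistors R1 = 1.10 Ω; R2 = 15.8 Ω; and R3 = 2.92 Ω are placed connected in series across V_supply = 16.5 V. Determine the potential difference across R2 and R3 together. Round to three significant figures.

V ≈ 15.6 V

Total series resistance ΣR = 1.10 + 15.8 + 2.92 = 19.82 Ω.
R_{R2..R3} = 15.8 + 2.92 = 18.72 Ω.
Voltage divider: V = V_supply · (18.72 / 19.82) = 16.5 × 0.9445 = 15.58 V.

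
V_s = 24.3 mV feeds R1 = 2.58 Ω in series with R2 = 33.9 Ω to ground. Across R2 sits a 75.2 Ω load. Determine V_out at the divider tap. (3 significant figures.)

V_out ≈ 21.9 mV

R2 ‖ R_L = (33.9 × 75.2)/(33.9 + 75.2) = 23.37 Ω.
Then V_out = V_s · R2'/(R1 + R2') = 24.3 × 23.37/25.95 = 21.88 mV.
(Unloaded it would be 22.6 mV; the load pulls it down.)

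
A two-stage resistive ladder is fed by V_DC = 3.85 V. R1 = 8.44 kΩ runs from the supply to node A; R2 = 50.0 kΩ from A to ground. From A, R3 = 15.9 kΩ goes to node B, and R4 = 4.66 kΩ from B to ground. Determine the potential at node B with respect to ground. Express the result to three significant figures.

V_B ≈ 0.553 V

The second stage (R3 + R4 = 20.56 kΩ) loads node A in parallel with R2.
R2 ‖ (R3+R4) = 14.57 kΩ.
First divider: V_A = V_DC · 14.57/(8.44 + 14.57) = 2.438 V.
Then the unloaded second divider: V_B = V_A × R4/(R3+R4) = 2.438 × 0.2267 = 0.5525 V.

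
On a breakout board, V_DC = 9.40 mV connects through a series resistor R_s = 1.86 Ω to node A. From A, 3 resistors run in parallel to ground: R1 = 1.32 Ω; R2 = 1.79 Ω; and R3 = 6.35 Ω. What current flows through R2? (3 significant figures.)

I ≈ 1.40 mA

Equivalent of the parallel group: R_p = 0.6786 Ω.
V_A = 9.40 × 0.6786/2.539 = 2.513 mV.
Branch current I = V_A/R2 = 2.513/1.79 = 1.404 mA.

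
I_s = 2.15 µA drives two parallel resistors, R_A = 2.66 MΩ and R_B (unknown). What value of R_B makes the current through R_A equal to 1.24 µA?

R_B ≈ 3.62 MΩ

Two-branch current divider: I_A = I_s · R_B/(R_A + R_B).
With f = 0.5767, R_B = R_A · f/(1−f) = 2.66 × 1.363 = 3.625 MΩ.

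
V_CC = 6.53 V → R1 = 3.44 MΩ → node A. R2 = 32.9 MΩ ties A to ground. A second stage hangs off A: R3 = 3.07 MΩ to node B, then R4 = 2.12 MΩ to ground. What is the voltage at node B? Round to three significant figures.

V_B ≈ 1.51 V

Looking into the second stage from A: R3 + R4 = 5.190 MΩ appears in parallel with R2.
R2 ‖ (R3+R4) = 4.483 MΩ.
V_A = 6.53 × 4.483/(3.44 + 4.483) = 3.695 V.
Stage 2 is unloaded, so V_B = V_A · R4/(R3+R4) = 3.695 × 2.12/5.190 = 1.509 V.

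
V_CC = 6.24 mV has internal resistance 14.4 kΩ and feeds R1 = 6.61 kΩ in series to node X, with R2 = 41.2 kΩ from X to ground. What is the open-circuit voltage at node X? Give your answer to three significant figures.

V_th ≈ 4.13 mV

R1' = 14.4 + 6.61 = 21.01 kΩ (source resistance + R1).
With X open, the divider is unloaded: V_th = 6.24 × 41.2/62.21 = 4.133 mV.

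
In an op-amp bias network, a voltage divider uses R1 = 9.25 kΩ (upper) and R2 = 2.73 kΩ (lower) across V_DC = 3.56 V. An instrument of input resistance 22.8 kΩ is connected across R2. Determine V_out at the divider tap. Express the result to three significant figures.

V_out ≈ 0.743 V

R2 ‖ R_L = (2.73 × 22.8)/(2.73 + 22.8) = 2.438 kΩ.
Voltage divider with the loaded lower leg: V_out = 3.56 × 2.438/(9.25 + 2.438) = 3.56 × 0.2086 = 0.7426 V.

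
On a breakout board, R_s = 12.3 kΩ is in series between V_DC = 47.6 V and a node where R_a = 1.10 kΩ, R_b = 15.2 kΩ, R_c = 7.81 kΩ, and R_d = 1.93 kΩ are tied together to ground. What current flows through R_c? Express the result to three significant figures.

Parallel bank: R_p = 1/(1/1.10 + 1/15.2 + 1/7.81 + 1/1.93) = 0.6169 kΩ.
Node voltage V_A = V_DC · R_p/(R_s + R_p) = 47.6 × 0.04776 = 2.273 V.
I(R_c) = V_A / R_c = 2.273/7.81 = 0.2911 mA.
(Equivalently: I_total = 3.685 mA, then current-divider fraction G_k/ΣG = 0.07899.)

I ≈ 0.291 mA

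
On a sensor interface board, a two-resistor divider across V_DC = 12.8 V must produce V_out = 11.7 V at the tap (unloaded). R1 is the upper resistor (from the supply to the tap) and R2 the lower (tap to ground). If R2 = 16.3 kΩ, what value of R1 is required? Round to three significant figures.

R1 ≈ 1.53 kΩ

V_out/V_DC = R2/(R1+R2) = 0.9141.
Rearranging, R1 = R2·(1−k)/k = 16.3 × 0.09402 = 1.532 kΩ.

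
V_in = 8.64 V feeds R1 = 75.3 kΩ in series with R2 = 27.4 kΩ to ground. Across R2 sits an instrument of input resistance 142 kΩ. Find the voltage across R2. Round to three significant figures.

V_out ≈ 2.02 V

R2 ‖ R_L = (27.4 × 142)/(27.4 + 142) = 22.97 kΩ.
Voltage divider with the loaded lower leg: V_out = 8.64 × 22.97/(75.3 + 22.97) = 8.64 × 0.2337 = 2.019 V.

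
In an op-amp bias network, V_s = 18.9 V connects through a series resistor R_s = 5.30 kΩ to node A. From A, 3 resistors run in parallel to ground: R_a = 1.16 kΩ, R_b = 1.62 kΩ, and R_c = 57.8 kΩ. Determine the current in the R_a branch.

I ≈ 1.82 mA

Equivalent of the parallel group: R_p = 0.6682 kΩ.
Node voltage V_A = V_s · R_p/(R_s + R_p) = 18.9 × 0.1120 = 2.116 V.
I(R_a) = V_A / R_a = 2.116/1.16 = 1.824 mA.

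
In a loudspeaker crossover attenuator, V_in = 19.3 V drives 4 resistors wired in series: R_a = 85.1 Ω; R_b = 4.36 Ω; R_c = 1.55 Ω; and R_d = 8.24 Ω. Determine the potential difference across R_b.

Total series resistance ΣR = 85.1 + 4.36 + 1.55 + 8.24 = 99.25 Ω.
By the voltage-divider rule, V = 19.3 × 4.360/99.25 = 0.8478 V.

V ≈ 0.848 V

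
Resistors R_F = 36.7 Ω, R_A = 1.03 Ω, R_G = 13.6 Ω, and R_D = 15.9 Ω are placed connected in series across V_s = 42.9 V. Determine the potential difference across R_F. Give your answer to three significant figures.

Series total: ΣR = 36.7 + 1.03 + 13.6 + 15.9 = 67.23 Ω.
Voltage divider: V = V_s · (36.70 / 67.23) = 42.9 × 0.5459 = 23.42 V.

V ≈ 23.4 V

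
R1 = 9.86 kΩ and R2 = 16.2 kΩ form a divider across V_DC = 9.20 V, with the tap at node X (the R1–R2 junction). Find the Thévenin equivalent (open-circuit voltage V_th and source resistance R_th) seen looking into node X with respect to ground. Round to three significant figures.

V_th ≈ 5.72 V, R_th ≈ 6.13 kΩ

Open-circuit (no load on X): V_th = V_DC · R2/(R1 + R2) = 9.20 × 16.2/(9.860 + 16.2) = 5.719 V.
Looking into X with the source shorted: R_th = R1·R2/(R1+R2) = 9.860 × 16.2/26.06 = 6.129 kΩ.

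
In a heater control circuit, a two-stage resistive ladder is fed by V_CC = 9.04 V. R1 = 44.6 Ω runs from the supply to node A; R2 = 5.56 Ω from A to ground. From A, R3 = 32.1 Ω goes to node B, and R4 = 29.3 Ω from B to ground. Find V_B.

Node A sees R2 in parallel with the series input of stage 2, R3 + R4 = 61.40 Ω.
R2 ‖ (R3+R4) = 5.098 Ω.
So V_A = 9.04 × 0.1026 = 0.9274 V.
Then the unloaded second divider: V_B = V_A × R4/(R3+R4) = 0.9274 × 0.4772 = 0.4425 V.

V_B ≈ 0.443 V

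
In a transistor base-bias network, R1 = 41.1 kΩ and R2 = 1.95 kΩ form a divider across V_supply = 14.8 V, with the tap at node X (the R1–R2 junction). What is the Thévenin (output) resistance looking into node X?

Zeroing V_supply shorts the top of R1 to ground, so R_th = R1 ‖ R2 = 1.862 kΩ.

R_th ≈ 1.86 kΩ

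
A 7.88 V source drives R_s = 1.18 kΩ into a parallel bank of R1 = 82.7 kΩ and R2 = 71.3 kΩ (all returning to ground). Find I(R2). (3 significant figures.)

I ≈ 0.107 mA

Equivalent of the parallel group: R_p = 38.29 kΩ.
Node voltage V_A = V_CC · R_p/(R_s + R_p) = 7.88 × 0.9701 = 7.644 V.
Branch current I = V_A/R2 = 7.644/71.3 = 0.1072 mA.
(Equivalently: I_total = 0.1997 mA, then current-divider fraction G_k/ΣG = 0.5370.)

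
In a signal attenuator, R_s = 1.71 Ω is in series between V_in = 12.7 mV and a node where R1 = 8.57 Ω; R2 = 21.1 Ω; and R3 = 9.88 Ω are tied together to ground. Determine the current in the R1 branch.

I ≈ 1.02 mA

Parallel bank: R_p = 1/(1/8.57 + 1/21.1 + 1/9.88) = 3.769 Ω.
V_A by voltage divider: V_A = 12.7 × 3.769/(1.71 + 3.769) = 8.737 mV.
Branch current I = V_A/R1 = 8.737/8.57 = 1.019 mA.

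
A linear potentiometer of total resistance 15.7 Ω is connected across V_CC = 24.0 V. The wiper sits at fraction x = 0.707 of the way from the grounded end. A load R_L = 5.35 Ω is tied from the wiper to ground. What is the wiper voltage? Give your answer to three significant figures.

V_out ≈ 10.6 V

The pot divides into 4.600 Ω above the wiper and 11.10 Ω below.
Lower segment in parallel with the load: 11.10 ‖ 5.35 = 3.610 Ω.
Loaded-divider output: V_out = 24.0 × 0.4397 = 10.55 V.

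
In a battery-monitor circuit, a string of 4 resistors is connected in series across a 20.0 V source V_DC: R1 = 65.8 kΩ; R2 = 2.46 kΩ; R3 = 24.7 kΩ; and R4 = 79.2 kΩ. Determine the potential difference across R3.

ΣR = 65.8 + 2.46 + 24.7 + 79.2 = 172.2 kΩ.
By the voltage-divider rule, V = 20.0 × 24.70/172.2 = 2.869 V.

V ≈ 2.87 V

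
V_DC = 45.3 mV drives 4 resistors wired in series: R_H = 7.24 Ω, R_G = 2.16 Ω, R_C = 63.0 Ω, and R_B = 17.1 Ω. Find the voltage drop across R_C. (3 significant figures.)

V ≈ 31.9 mV

Series total: ΣR = 7.24 + 2.16 + 63.0 + 17.1 = 89.50 Ω.
V = V_DC · R/ΣR = 45.3 × 0.7039 = 31.89 mV.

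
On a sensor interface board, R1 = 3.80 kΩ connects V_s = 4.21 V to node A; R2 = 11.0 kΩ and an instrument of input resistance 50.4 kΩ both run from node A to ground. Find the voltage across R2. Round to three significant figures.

V_out ≈ 2.96 V

R2 ‖ R_L = (11.0 × 50.4)/(11.0 + 50.4) = 9.029 kΩ.
Then V_out = V_s · R2'/(R1 + R2') = 4.21 × 9.029/12.83 = 2.963 V.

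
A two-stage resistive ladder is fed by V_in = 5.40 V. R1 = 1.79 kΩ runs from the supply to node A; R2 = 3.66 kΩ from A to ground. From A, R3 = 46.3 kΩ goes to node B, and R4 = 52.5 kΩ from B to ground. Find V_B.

Looking into the second stage from A: R3 + R4 = 98.80 kΩ appears in parallel with R2.
Effective lower resistance at A: R2 ‖ 98.80 = 3.529 kΩ.
V_A = 5.40 × 3.529/(1.79 + 3.529) = 3.583 V.
V_B = V_A × 0.5314 = 1.904 V.

V_B ≈ 1.90 V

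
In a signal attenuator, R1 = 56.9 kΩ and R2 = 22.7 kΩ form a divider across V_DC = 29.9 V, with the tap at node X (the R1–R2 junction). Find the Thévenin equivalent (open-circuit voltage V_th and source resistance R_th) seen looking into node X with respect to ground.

V_th ≈ 8.53 V, R_th ≈ 16.2 kΩ

With X open, the divider is unloaded: V_th = 29.9 × 22.7/79.60 = 8.527 V.
With V_DC suppressed (replaced by a short), R_th = R1 ‖ R2 = (56.90 × 22.7)/(56.90 + 22.7) = 16.23 kΩ.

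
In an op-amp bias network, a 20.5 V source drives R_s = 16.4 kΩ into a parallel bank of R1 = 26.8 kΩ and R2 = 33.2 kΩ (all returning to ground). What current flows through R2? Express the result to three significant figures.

Parallel bank: R_p = 1/(1/26.8 + 1/33.2) = 14.83 kΩ.
Node voltage V_A = V_CC · R_p/(R_s + R_p) = 20.5 × 0.4749 = 9.734 V.
I(R2) = V_A / R2 = 9.734/33.2 = 0.2932 mA.
(Check via current divider: I_total = 0.6564 mA; share G_k/ΣG = 0.4467 → same result.)

I ≈ 0.293 mA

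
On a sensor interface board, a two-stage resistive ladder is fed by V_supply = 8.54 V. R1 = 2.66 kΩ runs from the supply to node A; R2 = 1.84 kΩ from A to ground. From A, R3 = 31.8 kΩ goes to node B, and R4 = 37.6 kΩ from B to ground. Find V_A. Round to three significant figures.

Node A sees R2 in parallel with the series input of stage 2, R3 + R4 = 69.40 kΩ.
Effective lower resistance at A: R2 ‖ 69.40 = 1.792 kΩ.
So V_A = 8.54 × 0.4026 = 3.438 V.

V_A ≈ 3.44 V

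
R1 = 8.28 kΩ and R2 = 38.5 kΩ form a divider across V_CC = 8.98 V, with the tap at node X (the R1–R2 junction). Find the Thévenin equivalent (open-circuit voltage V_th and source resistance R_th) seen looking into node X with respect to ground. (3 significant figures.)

V_th ≈ 7.39 V, R_th ≈ 6.81 kΩ

Open-circuit (no load on X): V_th = V_CC · R2/(R1 + R2) = 8.98 × 38.5/(8.280 + 38.5) = 7.391 V.
Zeroing V_CC shorts the top of R1 to ground, so R_th = R1 ‖ R2 = 6.814 kΩ.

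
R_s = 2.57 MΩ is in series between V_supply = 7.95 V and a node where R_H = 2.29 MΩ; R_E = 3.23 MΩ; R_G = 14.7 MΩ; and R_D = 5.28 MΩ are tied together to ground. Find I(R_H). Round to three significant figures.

I ≈ 0.970 µA

Equivalent of the parallel group: R_p = 0.9963 MΩ.
Node voltage V_A = V_supply · R_p/(R_s + R_p) = 7.95 × 0.2794 = 2.221 V.
I(R_H) = V_A / R_H = 2.221/2.29 = 0.9699 µA.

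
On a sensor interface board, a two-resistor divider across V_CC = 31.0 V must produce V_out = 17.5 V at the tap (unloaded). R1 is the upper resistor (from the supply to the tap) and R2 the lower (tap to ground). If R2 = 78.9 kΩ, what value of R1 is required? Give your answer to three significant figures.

R1 ≈ 60.9 kΩ

V_out/V_CC = R2/(R1+R2) = 0.5645.
R1 = R2·(1/k − 1) = 78.9 × 0.7714 = 60.87 kΩ.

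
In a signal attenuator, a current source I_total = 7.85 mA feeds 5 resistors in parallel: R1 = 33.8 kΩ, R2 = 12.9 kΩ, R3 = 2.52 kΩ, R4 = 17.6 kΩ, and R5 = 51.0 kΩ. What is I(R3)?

Total conductance ΣG = 1/33.8 + 1/12.9 + 1/2.52 + 1/17.6 + 1/51.0 = 0.5804 (units of 1/kΩ).
Current divider: I(R3) = I_total · G_k/ΣG = 7.85 × (0.3968/0.5804) = 7.85 × 0.6838 = 5.368 mA.

I ≈ 5.37 mA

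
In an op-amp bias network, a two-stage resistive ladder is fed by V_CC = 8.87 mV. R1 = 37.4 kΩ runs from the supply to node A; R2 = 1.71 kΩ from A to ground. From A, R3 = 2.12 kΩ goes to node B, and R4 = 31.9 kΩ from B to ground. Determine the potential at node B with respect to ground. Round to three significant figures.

The second stage (R3 + R4 = 34.02 kΩ) loads node A in parallel with R2.
R2 ‖ (R3+R4) = 1.628 kΩ.
V_A = 8.87 × 1.628/(37.4 + 1.628) = 0.3700 mV.
Then the unloaded second divider: V_B = V_A × R4/(R3+R4) = 0.3700 × 0.9377 = 0.3470 mV.

V_B ≈ 0.347 mV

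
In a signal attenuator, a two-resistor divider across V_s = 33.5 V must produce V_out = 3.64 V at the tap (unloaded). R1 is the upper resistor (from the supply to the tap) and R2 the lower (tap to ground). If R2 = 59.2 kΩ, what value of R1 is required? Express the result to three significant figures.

V_out/V_s = R2/(R1+R2) = 0.1087.
R1 = R2·(1/k − 1) = 59.2 × 8.203 = 485.6 kΩ.

R1 ≈ 486 kΩ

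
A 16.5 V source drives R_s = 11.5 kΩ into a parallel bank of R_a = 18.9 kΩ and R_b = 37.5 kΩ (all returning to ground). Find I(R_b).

Equivalent of the parallel group: R_p = 12.57 kΩ.
V_A by voltage divider: V_A = 16.5 × 12.57/(11.5 + 12.57) = 8.616 V.
I(R_b) = V_A / R_b = 8.616/37.5 = 0.2297 mA.

I ≈ 0.230 mA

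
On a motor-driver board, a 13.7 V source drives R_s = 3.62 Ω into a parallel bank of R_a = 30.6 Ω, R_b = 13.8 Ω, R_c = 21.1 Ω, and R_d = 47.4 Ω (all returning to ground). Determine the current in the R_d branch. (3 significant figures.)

Parallel bank: R_p = 1/(1/30.6 + 1/13.8 + 1/21.1 + 1/47.4) = 5.759 Ω.
V_A by voltage divider: V_A = 13.7 × 5.759/(3.62 + 5.759) = 8.412 V.
Branch current I = V_A/R_d = 8.412/47.4 = 0.1775 A.

I ≈ 0.177 A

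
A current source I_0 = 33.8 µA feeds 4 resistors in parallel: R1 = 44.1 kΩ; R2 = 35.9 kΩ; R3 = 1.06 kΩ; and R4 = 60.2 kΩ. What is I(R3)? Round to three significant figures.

I ≈ 31.6 µA

Total conductance ΣG = 1/44.1 + 1/35.9 + 1/1.06 + 1/60.2 = 1.011 (units of 1/kΩ).
R3 takes the fraction G_k/ΣG = 0.9434/1.011 = 0.9336, so I = 33.8 × 0.9336 = 31.55 µA.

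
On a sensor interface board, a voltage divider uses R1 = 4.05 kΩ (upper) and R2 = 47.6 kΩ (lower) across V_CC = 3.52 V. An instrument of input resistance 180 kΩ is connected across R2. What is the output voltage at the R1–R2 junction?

R2 ‖ R_L = (47.6 × 180)/(47.6 + 180) = 37.64 kΩ.
Then V_out = V_CC · R2'/(R1 + R2') = 3.52 × 37.64/41.69 = 3.178 V.
(Unloaded it would be 3.24 V; the load pulls it down.)

V_out ≈ 3.18 V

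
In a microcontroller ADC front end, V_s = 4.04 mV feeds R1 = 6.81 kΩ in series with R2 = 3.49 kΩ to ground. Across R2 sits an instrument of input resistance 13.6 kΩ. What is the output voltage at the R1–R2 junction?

The load sits in parallel with R2, giving an effective lower resistance R2' = R2·R_L/(R2+R_L) = 2.777 kΩ.
Now apply the divider: V_out = 4.04 × 0.2897 = 1.170 mV.

V_out ≈ 1.17 mV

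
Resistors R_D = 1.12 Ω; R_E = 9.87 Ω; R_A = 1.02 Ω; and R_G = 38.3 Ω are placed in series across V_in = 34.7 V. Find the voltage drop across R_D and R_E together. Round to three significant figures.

Total series resistance ΣR = 1.12 + 9.87 + 1.02 + 38.3 = 50.31 Ω.
R_{R_D..R_E} = 1.12 + 9.87 = 10.99 Ω.
By the voltage-divider rule, V = 34.7 × 10.99/50.31 = 7.580 V.

V ≈ 7.58 V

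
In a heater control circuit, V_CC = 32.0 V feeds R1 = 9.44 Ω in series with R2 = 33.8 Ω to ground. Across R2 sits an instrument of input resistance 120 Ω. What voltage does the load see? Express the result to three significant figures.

The load sits in parallel with R2, giving an effective lower resistance R2' = R2·R_L/(R2+R_L) = 26.37 Ω.
Now apply the divider: V_out = 32.0 × 0.7364 = 23.56 V.

V_out ≈ 23.6 V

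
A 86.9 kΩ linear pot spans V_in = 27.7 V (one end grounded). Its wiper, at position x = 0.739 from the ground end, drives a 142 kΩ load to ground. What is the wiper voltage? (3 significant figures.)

V_out ≈ 18.3 V

Split the track: R_lower = x·R_p = 64.22 kΩ, R_upper = (1−x)·R_p = 22.68 kΩ.
R_L loads the lower segment: effective lower R = 44.22 kΩ.
Loaded-divider output: V_out = 27.7 × 0.6610 = 18.31 V.
(Unloaded: V_out = x·V_in = 20.5 V.)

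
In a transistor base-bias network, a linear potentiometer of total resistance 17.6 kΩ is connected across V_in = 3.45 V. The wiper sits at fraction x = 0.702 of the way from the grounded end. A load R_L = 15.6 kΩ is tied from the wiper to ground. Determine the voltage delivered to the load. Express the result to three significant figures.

V_out ≈ 1.96 V

Lower segment x·R_p = 12.36 kΩ; upper segment (1−x)·R_p = 5.245 kΩ.
Lower segment in parallel with the load: 12.36 ‖ 15.6 = 6.895 kΩ.
Then V_out = V_in · 6.895/(5.245 + 6.895) = 1.959 V.
(Unloaded: V_out = x·V_in = 2.42 V.)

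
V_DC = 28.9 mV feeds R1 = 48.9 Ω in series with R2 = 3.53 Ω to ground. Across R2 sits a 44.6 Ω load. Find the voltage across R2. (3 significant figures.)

R2 ‖ R_L = (3.53 × 44.6)/(3.53 + 44.6) = 3.271 Ω.
Then V_out = V_DC · R2'/(R1 + R2') = 28.9 × 3.271/52.17 = 1.812 mV.

V_out ≈ 1.81 mV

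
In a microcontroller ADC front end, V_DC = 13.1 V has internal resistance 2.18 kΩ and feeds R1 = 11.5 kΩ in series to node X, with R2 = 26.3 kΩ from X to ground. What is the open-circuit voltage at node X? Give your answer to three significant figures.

V_th ≈ 8.62 V

R1' = 2.18 + 11.5 = 13.68 kΩ (source resistance + R1).
V_th is the unloaded tap voltage: V_DC · R2/(R1'+R2) = 13.1 × 0.6578 = 8.618 V.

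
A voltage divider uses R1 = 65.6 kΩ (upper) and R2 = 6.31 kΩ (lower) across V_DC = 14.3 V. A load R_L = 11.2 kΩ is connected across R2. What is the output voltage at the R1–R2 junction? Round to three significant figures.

V_out ≈ 0.829 V

R2 ‖ R_L = (6.31 × 11.2)/(6.31 + 11.2) = 4.036 kΩ.
Now apply the divider: V_out = 14.3 × 0.05796 = 0.8288 V.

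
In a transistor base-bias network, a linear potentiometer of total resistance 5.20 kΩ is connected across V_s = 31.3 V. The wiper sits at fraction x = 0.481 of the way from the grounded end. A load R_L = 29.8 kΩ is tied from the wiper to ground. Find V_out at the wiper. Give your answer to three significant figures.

Split the track: R_lower = x·R_p = 2.501 kΩ, R_upper = (1−x)·R_p = 2.699 kΩ.
R_L loads the lower segment: effective lower R = 2.308 kΩ.
Loaded-divider output: V_out = 31.3 × 0.4609 = 14.43 V.

V_out ≈ 14.4 V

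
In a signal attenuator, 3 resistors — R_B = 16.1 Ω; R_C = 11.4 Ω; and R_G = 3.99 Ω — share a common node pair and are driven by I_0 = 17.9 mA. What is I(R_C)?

Total conductance ΣG = 1/16.1 + 1/11.4 + 1/3.99 = 0.4005 (units of 1/Ω).
R_C takes the fraction G_k/ΣG = 0.08772/0.4005 = 0.2190, so I = 17.9 × 0.2190 = 3.921 mA.

I ≈ 3.92 mA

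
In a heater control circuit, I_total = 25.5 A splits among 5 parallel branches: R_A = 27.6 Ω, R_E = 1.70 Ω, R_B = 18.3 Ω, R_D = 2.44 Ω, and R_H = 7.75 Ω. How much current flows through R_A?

ΣG = 1/27.6 + 1/1.70 + 1/18.3 + 1/2.44 + 1/7.75 = 1.218.
Current divider: I(R_A) = I_total · G_k/ΣG = 25.5 × (0.03623/1.218) = 25.5 × 0.02975 = 0.7586 A.

I ≈ 0.759 A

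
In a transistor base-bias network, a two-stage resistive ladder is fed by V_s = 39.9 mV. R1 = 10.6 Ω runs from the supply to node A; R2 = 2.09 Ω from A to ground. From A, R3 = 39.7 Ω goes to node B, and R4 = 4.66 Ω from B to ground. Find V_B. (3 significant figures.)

Looking into the second stage from A: R3 + R4 = 44.36 Ω appears in parallel with R2.
Effective lower resistance at A: R2 ‖ 44.36 = 1.996 Ω.
First divider: V_A = V_s · 1.996/(10.6 + 1.996) = 6.323 mV.
V_B = V_A × 0.1050 = 0.6642 mV.

V_B ≈ 0.664 mV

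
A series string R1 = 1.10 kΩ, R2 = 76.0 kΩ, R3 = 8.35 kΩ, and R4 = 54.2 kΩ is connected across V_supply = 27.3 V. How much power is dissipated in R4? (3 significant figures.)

P ≈ 2.07 mW

The common current is I = 27.3/139.7 = 0.1955 mA.
P(R4) = I²·R4 = (0.1955)² × 54.2 = 2.071 mW.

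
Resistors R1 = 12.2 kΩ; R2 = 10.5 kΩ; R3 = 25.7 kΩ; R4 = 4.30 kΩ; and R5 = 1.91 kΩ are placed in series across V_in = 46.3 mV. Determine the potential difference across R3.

Series total: ΣR = 12.2 + 10.5 + 25.7 + 4.30 + 1.91 = 54.61 kΩ.
Voltage divider: V = V_in · (25.70 / 54.61) = 46.3 × 0.4706 = 21.79 mV.

V ≈ 21.8 mV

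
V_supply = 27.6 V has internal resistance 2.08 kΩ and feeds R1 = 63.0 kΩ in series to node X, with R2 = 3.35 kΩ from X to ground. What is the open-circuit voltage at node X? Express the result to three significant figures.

V_th ≈ 1.35 V

R1' = 2.08 + 63.0 = 65.08 kΩ (source resistance + R1).
Open-circuit (no load on X): V_th = V_supply · R2/(R1' + R2) = 27.6 × 3.35/(65.08 + 3.35) = 1.351 V.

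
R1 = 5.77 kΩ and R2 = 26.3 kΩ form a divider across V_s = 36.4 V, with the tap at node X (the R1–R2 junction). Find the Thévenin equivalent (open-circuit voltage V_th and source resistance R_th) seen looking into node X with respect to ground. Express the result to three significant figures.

V_th ≈ 29.9 V, R_th ≈ 4.73 kΩ

Open-circuit (no load on X): V_th = V_s · R2/(R1 + R2) = 36.4 × 26.3/(5.770 + 26.3) = 29.85 V.
Looking into X with the source shorted: R_th = R1·R2/(R1+R2) = 5.770 × 26.3/32.07 = 4.732 kΩ.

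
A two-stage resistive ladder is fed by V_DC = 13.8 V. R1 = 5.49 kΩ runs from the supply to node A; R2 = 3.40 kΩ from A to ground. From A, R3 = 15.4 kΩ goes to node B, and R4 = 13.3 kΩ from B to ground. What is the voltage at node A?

The second stage (R3 + R4 = 28.70 kΩ) loads node A in parallel with R2.
Effective lower resistance at A: R2 ‖ 28.70 = 3.040 kΩ.
First divider: V_A = V_DC · 3.040/(5.49 + 3.040) = 4.918 V.

V_A ≈ 4.92 V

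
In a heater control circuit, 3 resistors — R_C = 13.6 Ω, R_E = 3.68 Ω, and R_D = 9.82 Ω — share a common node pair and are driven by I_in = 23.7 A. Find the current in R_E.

Total conductance ΣG = 1/13.6 + 1/3.68 + 1/9.82 = 0.4471 (units of 1/Ω).
R_E takes the fraction G_k/ΣG = 0.2717/0.4471 = 0.6078, so I = 23.7 × 0.6078 = 14.40 A.

I ≈ 14.4 A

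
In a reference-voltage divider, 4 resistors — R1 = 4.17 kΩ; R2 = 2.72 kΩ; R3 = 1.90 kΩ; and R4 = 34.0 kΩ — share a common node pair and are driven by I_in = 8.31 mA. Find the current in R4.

Total conductance ΣG = 1/4.17 + 1/2.72 + 1/1.90 + 1/34.0 = 1.163 (units of 1/kΩ).
By the current-divider rule, I = I_in · G_k/ΣG = 8.31 × 0.02529 = 0.2101 mA.

I ≈ 0.210 mA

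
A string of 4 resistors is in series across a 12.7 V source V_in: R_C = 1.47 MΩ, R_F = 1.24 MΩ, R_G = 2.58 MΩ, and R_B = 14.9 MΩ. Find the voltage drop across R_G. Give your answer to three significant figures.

V ≈ 1.62 V

ΣR = 1.47 + 1.24 + 2.58 + 14.9 = 20.19 MΩ.
By the voltage-divider rule, V = 12.7 × 2.580/20.19 = 1.623 V.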